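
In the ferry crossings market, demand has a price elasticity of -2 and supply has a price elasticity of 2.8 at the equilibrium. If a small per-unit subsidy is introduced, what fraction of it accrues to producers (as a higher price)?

For a small subsidy around the equilibrium, the benefit split depends on the relative slopes, which at a point are proportional to the elasticities.
Buyer share = εs/(εs + |εd|) = 2.8/(2.8 + 2) = 7/12; seller share = |εd|/(εs + |εd|) = 5/12.
So producers capture 5/12 of the subsidy.

Producer share = 5/12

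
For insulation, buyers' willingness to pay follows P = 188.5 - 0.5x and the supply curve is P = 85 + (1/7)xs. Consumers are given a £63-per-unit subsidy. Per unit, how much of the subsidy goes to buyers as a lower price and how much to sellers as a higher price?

Buyers gain £49 per unit; sellers gain £14 per unit

Pre-subsidy: 188.5 - 0.5x = 85 + (1/7)x gives x* = 161 and P* = 108.
With the rebate, buyers effectively pay Pb = Ps − 63, where Ps is the price sellers receive.
On the curves, Pb = 188.5 - 0.5x and Ps = 85 + (1/7)x; the wedge Ps − Pb = 63 gives 85 + (1/7)x − (188.5 - 0.5x) = 63, so x' = 259.
Then Pb = 188.5 − 0.5·259 = 59 and Ps = 85 + (1/7)·259 = 122.
Buyers' price falls by P* − Pb = 108 − 59 = 49; sellers' price rises by Ps − P* = 122 − 108 = 14.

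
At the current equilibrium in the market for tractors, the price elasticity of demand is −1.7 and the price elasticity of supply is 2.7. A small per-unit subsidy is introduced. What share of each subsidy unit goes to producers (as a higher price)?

For a small subsidy around the equilibrium, the benefit split depends on the relative slopes, which at a point are proportional to the elasticities.
Buyer share = εs/(εs + |εd|) = 2.7/(2.7 + 1.7) = 27/44; seller share = |εd|/(εs + |εd|) = 17/44.
So producers capture 17/44 of the subsidy.

Producer share = 17/44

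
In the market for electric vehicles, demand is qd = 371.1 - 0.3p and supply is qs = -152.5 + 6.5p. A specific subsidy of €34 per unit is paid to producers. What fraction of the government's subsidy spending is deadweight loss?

DWL / government spending = 13/954

Pre-subsidy: 371.1 - 0.3p = -152.5 + 6.5p gives p* = 77, q* = 348.
With the subsidy, sellers receive ps = pb + 34 for each unit, where pb is the price buyers pay.
Supply in terms of pb becomes qs = -152.5 + 6.5(pb + 34) = 68.5 + 6.5pb. Setting this equal to demand: 371.1 - 0.3pb = 68.5 + 6.5pb, so pb = 44.5.
Sellers receive ps = 44.5 + 34 = 78.5; q' = 371.1 − 0.3·44.5 = 357.75.
ΔCS = ½(348 + 357.75)(77 − 44.5) = 11468.4375; ΔPS = ½(348 + 357.75)(78.5 − 77) = 529.3125.
Government spending = 34 × 357.75 = 12163.5.
DWL = ½ × 34 × (357.75 − 348) = 165.75; fraction = 165.75 / 12163.5 = 13/954.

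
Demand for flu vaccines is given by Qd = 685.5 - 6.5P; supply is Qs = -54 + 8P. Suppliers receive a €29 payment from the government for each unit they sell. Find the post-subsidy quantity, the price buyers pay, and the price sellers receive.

Q' = 458; buyers pay €35; sellers receive €64

Pre-subsidy: 685.5 - 6.5P = -54 + 8P gives P* = 51, Q* = 354.
With the subsidy, sellers receive Ps = Pb + 29 for each unit, where Pb is the price buyers pay.
Supply in terms of Pb becomes Qs = -54 + 8(Pb + 29) = 178 + 8Pb. Setting this equal to demand: 685.5 - 6.5Pb = 178 + 8Pb, so Pb = 35.
Sellers receive Ps = 35 + 29 = 64; Q' = 685.5 − 6.5·35 = 458.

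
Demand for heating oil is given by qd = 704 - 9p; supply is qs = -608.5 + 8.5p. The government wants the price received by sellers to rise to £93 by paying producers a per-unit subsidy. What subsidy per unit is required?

At a seller price of 93, quantity supplied is -608.5 + 8.5·93 = 182.
Buyers absorb 182 only when they pay pb with 704 − 9·pb = 182, i.e. pb = 58.
s = ps − pb = 93 − 58 = 35.

Required subsidy s = £35 per unit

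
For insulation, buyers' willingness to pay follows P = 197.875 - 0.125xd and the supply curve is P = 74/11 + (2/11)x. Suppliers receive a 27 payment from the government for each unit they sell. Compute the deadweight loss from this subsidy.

Deadweight loss = 1188

Pre-subsidy: 197.875 - 0.125x = 74/11 + (2/11)x gives x* = 623 and P* = 120.
With the subsidy, sellers receive Ps = Pb + 27 for each unit, where Pb is the price buyers pay.
On the curves, Pb = 197.875 - 0.125x and Ps = 74/11 + (2/11)x; the wedge Ps − Pb = 27 gives 74/11 + (2/11)x − (197.875 - 0.125x) = 27, so x' = 711.
Then Pb = 197.875 − 0.125·711 = 109 and Ps = 74/11 + (2/11)·711 = 136.
The subsidy expands output by 711 − 623 = 88 past the efficient level; on those units the gap between marginal cost and willingness to pay runs from 0 up to 27.
DWL = ½ × 27 × 88 = 1188.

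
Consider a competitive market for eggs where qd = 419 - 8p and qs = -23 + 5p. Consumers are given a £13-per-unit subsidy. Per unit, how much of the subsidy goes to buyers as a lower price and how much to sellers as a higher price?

Buyers gain £5 per unit; sellers gain £8 per unit

Pre-subsidy: 419 - 8p = -23 + 5p gives p* = 34, q* = 147.
With the rebate, buyers effectively pay pb = ps − 13, where ps is the price sellers receive.
Demand in terms of ps becomes qd = 419 − 8(ps − 13) = 523 - 8ps. Setting this equal to supply: 523 - 8ps = -23 + 5ps, so ps = 42.
Buyers pay pb = 42 − 13 = 29; q' = -23 + 5·42 = 187.
Buyers' price falls by p* − pb = 34 − 29 = 5; sellers' price rises by ps − p* = 42 − 34 = 8.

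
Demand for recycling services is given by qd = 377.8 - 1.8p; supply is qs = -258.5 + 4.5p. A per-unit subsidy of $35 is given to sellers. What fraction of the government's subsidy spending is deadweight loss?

Pre-subsidy: 377.8 - 1.8p = -258.5 + 4.5p gives p* = 101, q* = 196.
With the subsidy, sellers receive ps = pb + 35 for each unit, where pb is the price buyers pay.
Supply in terms of pb becomes qs = -258.5 + 4.5(pb + 35) = -101 + 4.5pb. Setting this equal to demand: 377.8 - 1.8pb = -101 + 4.5pb, so pb = 76.
Sellers receive ps = 76 + 35 = 111; q' = 377.8 − 1.8·76 = 241.
ΔCS = ½(196 + 241)(101 − 76) = 5462.5; ΔPS = ½(196 + 241)(111 − 101) = 2185.
Government spending = 35 × 241 = 8435.
DWL = ½ × 35 × (241 − 196) = 787.5; fraction = 787.5 / 8435 = 45/482.

DWL / government spending = 45/482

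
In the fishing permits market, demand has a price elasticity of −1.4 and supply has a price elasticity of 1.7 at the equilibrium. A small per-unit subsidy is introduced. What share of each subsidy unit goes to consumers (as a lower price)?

For a small subsidy around the equilibrium, the benefit split depends on the relative slopes, which at a point are proportional to the elasticities.
Buyer share = εs/(εs + |εd|) = 1.7/(1.7 + 1.4) = 17/31; seller share = |εd|/(εs + |εd|) = 14/31.

Consumer share = 17/31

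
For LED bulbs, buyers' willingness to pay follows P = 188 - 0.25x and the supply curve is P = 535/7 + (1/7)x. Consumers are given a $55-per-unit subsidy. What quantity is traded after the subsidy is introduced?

x' = 424

Pre-subsidy: 188 - 0.25x = 535/7 + (1/7)x gives x* = 284 and P* = 117.
With the rebate, buyers effectively pay Pb = Ps − 55, where Ps is the price sellers receive.
On the curves, Pb = 188 - 0.25x and Ps = 535/7 + (1/7)x; the wedge Ps − Pb = 55 gives 535/7 + (1/7)x − (188 - 0.25x) = 55, so x' = 424.
Then Pb = 188 − 0.25·424 = 82 and Ps = 535/7 + (1/7)·424 = 137.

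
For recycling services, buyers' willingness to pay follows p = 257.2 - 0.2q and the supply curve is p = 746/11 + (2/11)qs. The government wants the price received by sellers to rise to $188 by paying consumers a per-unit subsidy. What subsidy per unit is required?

At a seller price of 188, quantity supplied is -373 + 5.5·188 = 661.
Buyers absorb 661 only when they pay pb = 257.2 − 0.2·661 = 125.
s = ps − pb = 188 − 125 = 63.

Required subsidy s = $63 per unit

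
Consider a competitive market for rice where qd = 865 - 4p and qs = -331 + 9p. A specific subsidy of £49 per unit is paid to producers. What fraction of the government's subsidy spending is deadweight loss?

Pre-subsidy: 865 - 4p = -331 + 9p gives p* = 92, q* = 497.
With the subsidy, sellers receive ps = pb + 49 for each unit, where pb is the price buyers pay.
Supply in terms of pb becomes qs = -331 + 9(pb + 49) = 110 + 9pb. Setting this equal to demand: 865 - 4pb = 110 + 9pb, so pb = 755/13.
Sellers receive ps = 755/13 + 49 = 1392/13; q' = 865 − 4·(755/13) = 8225/13.
ΔCS = ½(497 + 8225/13)(92 − 755/13) = 3238263/169; ΔPS = ½(497 + 8225/13)(1392/13 − 92) = 1439228/169.
Government spending = 49 × 8225/13 = 403025/13.
DWL = ½ × 49 × (8225/13 − 497) = 43218/13; fraction = (43218/13) / (403025/13) = 126/1175.

DWL / government spending = 126/1175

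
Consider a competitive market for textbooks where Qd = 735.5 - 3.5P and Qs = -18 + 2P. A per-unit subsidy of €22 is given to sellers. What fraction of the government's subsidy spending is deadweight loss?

Pre-subsidy: 735.5 - 3.5P = -18 + 2P gives P* = 137, Q* = 256.
With the subsidy, sellers receive Ps = Pb + 22 for each unit, where Pb is the price buyers pay.
Supply in terms of Pb becomes Qs = -18 + 2(Pb + 22) = 26 + 2Pb. Setting this equal to demand: 735.5 - 3.5Pb = 26 + 2Pb, so Pb = 129.
Sellers receive Ps = 129 + 22 = 151; Q' = 735.5 − 3.5·129 = 284.
ΔCS = ½(256 + 284)(137 − 129) = 2160; ΔPS = ½(256 + 284)(151 − 137) = 3780.
Government spending = 22 × 284 = 6248.
DWL = ½ × 22 × (284 − 256) = 308; fraction = 308 / 6248 = 7/142.

DWL / government spending = 7/142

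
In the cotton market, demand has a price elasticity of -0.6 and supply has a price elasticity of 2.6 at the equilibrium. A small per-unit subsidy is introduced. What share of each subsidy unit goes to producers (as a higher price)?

Producer share = 0.1875

For a small subsidy around the equilibrium, the benefit split depends on the relative slopes, which at a point are proportional to the elasticities.
Buyer share = εs/(εs + |εd|) = 2.6/(2.6 + 0.6) = 0.8125; seller share = |εd|/(εs + |εd|) = 0.1875.
So producers capture 0.1875 of the subsidy.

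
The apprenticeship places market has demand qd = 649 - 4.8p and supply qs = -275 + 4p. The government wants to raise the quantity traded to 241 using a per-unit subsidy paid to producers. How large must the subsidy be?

Required subsidy s = 44 per unit

At q = 241, invert demand for the buyer price: pb = (649 − 241)/4.8 = 85; invert supply for the seller price: ps = (241 − (-275))/4 = 129.
The subsidy must fill the gap: s = ps − pb = 129 − 85 = 44.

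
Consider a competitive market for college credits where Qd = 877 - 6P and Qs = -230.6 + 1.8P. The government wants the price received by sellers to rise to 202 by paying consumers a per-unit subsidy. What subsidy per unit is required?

Required subsidy s = 78 per unit

At a seller price of 202, quantity supplied is -230.6 + 1.8·202 = 133.
Buyers absorb 133 only when they pay Pb with 877 − 6·Pb = 133, i.e. Pb = 124.
s = Ps − Pb = 202 − 124 = 78.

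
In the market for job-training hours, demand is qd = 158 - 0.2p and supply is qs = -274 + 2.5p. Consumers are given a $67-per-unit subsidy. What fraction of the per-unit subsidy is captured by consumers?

Pre-subsidy: 158 - 0.2p = -274 + 2.5p gives p* = 160, q* = 126.
With the rebate, buyers effectively pay pb = ps − 67, where ps is the price sellers receive.
Demand in terms of ps becomes qd = 158 − 0.2(ps − 67) = 171.4 - 0.2ps. Setting this equal to supply: 171.4 - 0.2ps = -274 + 2.5ps, so ps = 4454/27.
Buyers pay pb = 4454/27 − 67 = 2645/27; q' = -274 + 2.5·(4454/27) = 3737/27.
Buyers' price falls by p* − pb = 160 − 2645/27 = 1675/27; sellers' price rises by ps − p* = 4454/27 − 160 = 134/27.
So consumers capture (1675/27)/67 = 25/27 of each unit of subsidy.

Consumer share = 25/27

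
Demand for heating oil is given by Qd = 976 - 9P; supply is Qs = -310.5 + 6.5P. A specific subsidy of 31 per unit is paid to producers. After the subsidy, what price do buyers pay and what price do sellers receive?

Pre-subsidy: 976 - 9P = -310.5 + 6.5P gives P* = 83, Q* = 229.
With the subsidy, sellers receive Ps = Pb + 31 for each unit, where Pb is the price buyers pay.
Supply in terms of Pb becomes Qs = -310.5 + 6.5(Pb + 31) = -109 + 6.5Pb. Setting this equal to demand: 976 - 9Pb = -109 + 6.5Pb, so Pb = 70.
Sellers receive Ps = 70 + 31 = 101; Q' = 976 − 9·70 = 346.

Buyers pay 70; sellers receive 101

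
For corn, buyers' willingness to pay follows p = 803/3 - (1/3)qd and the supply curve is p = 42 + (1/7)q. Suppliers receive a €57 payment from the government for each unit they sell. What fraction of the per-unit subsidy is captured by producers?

Pre-subsidy: 803/3 - (1/3)q = 42 + (1/7)q gives q* = 473.9 and p* = 109.7.
With the subsidy, sellers receive ps = pb + 57 for each unit, where pb is the price buyers pay.
On the curves, pb = 803/3 - (1/3)q and ps = 42 + (1/7)q; the wedge ps − pb = 57 gives 42 + (1/7)q − (803/3 - (1/3)q) = 57, so q' = 593.6.
Then pb = 803/3 − (1/3)·593.6 = 69.8 and ps = 42 + (1/7)·593.6 = 126.8.
Buyers' price falls by p* − pb = 109.7 − 69.8 = 39.9; sellers' price rises by ps − p* = 126.8 − 109.7 = 17.1.
So producers capture 17.1/57 = 0.3 of each unit of subsidy.

Producer share = 0.3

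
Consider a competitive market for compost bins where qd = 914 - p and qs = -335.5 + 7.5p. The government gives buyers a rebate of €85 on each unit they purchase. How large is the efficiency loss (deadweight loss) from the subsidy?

Deadweight loss = €3187.5

Pre-subsidy: 914 - p = -335.5 + 7.5p gives p* = 147, q* = 767.
With the rebate, buyers effectively pay pb = ps − 85, where ps is the price sellers receive.
Demand in terms of ps becomes qd = 914 − 1(ps − 85) = 999 - ps. Setting this equal to supply: 999 - ps = -335.5 + 7.5ps, so ps = 157.
Buyers pay pb = 157 − 85 = 72; q' = -335.5 + 7.5·157 = 842.
The subsidy expands output by 842 − 767 = 75 past the efficient level; on those units the gap between marginal cost and willingness to pay runs from 0 up to 85.
DWL = ½ × 85 × 75 = 3187.5.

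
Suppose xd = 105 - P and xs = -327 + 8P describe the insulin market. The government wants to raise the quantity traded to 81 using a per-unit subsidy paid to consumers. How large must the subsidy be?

At x = 81, invert demand for the buyer price: Pb = (105 − 81)/1 = 24; invert supply for the seller price: Ps = (81 − (-327))/8 = 51.
The subsidy must fill the gap: s = Ps − Pb = 51 − 24 = 27.

Required subsidy s = 27 per unit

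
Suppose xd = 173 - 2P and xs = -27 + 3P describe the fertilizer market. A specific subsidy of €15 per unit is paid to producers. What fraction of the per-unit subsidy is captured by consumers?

Consumer share = 0.6

Pre-subsidy: 173 - 2P = -27 + 3P gives P* = 40, x* = 93.
With the subsidy, sellers receive Ps = Pb + 15 for each unit, where Pb is the price buyers pay.
Supply in terms of Pb becomes xs = -27 + 3(Pb + 15) = 18 + 3Pb. Setting this equal to demand: 173 - 2Pb = 18 + 3Pb, so Pb = 31.
Sellers receive Ps = 31 + 15 = 46; x' = 173 − 2·31 = 111.
Buyers' price falls by P* − Pb = 40 − 31 = 9; sellers' price rises by Ps − P* = 46 − 40 = 6.
So consumers capture 9/15 = 0.6 of each unit of subsidy.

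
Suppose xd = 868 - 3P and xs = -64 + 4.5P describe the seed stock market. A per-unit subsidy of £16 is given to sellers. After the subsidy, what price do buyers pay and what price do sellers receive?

Pre-subsidy: 868 - 3P = -64 + 4.5P gives P* = 1864/15, x* = 495.2.
With the subsidy, sellers receive Ps = Pb + 16 for each unit, where Pb is the price buyers pay.
Supply in terms of Pb becomes xs = -64 + 4.5(Pb + 16) = 8 + 4.5Pb. Setting this equal to demand: 868 - 3Pb = 8 + 4.5Pb, so Pb = 344/3.
Sellers receive Ps = 344/3 + 16 = 392/3; x' = 868 − 3·(344/3) = 524.

Buyers pay 344/3; sellers receive 392/3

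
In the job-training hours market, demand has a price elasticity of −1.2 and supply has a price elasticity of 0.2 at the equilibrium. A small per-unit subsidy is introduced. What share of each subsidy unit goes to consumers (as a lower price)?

For a small subsidy around the equilibrium, the benefit split depends on the relative slopes, which at a point are proportional to the elasticities.
Buyer share = εs/(εs + |εd|) = 0.2/(0.2 + 1.2) = 1/7; seller share = |εd|/(εs + |εd|) = 6/7.

Consumer share = 1/7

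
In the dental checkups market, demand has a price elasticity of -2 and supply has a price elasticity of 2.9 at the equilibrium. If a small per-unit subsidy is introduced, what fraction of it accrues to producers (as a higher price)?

For a small subsidy around the equilibrium, the benefit split depends on the relative slopes, which at a point are proportional to the elasticities.
Buyer share = εs/(εs + |εd|) = 2.9/(2.9 + 2) = 29/49; seller share = |εd|/(εs + |εd|) = 20/49.
So producers capture 20/49 of the subsidy.

Producer share = 20/49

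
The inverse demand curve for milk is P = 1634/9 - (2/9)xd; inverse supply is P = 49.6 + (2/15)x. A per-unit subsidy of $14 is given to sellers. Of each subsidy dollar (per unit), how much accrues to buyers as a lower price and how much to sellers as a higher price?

Buyers gain $8.75 per unit; sellers gain $5.25 per unit

Pre-subsidy: 1634/9 - (2/9)x = 49.6 + (2/15)x gives x* = 371.125 and P* = 1189/12.
With the subsidy, sellers receive Ps = Pb + 14 for each unit, where Pb is the price buyers pay.
On the curves, Pb = 1634/9 - (2/9)x and Ps = 49.6 + (2/15)x; the wedge Ps − Pb = 14 gives 49.6 + (2/15)x − (1634/9 - (2/9)x) = 14, so x' = 410.5.
Then Pb = 1634/9 − (2/9)·410.5 = 271/3 and Ps = 49.6 + (2/15)·410.5 = 313/3.
Buyers' price falls by P* − Pb = 1189/12 − 271/3 = 8.75; sellers' price rises by Ps − P* = 313/3 − 1189/12 = 5.25.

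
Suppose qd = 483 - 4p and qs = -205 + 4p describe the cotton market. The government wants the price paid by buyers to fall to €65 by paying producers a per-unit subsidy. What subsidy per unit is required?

At a buyer price of 65, quantity demanded is 483 − 4·65 = 223.
Sellers supply 223 only when they receive ps with -205 + 4·ps = 223, i.e. ps = 107.
s = ps − pb = 107 − 65 = 42.

Required subsidy s = €42 per unit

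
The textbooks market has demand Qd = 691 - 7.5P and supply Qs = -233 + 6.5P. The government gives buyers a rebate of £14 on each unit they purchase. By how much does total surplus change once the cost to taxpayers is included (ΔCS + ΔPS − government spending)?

Net change in total surplus = -£341.25

Pre-subsidy: 691 - 7.5P = -233 + 6.5P gives P* = 66, Q* = 196.
With the rebate, buyers effectively pay Pb = Ps − 14, where Ps is the price sellers receive.
Demand in terms of Ps becomes Qd = 691 − 7.5(Ps − 14) = 796 - 7.5Ps. Setting this equal to supply: 796 - 7.5Ps = -233 + 6.5Ps, so Ps = 73.5.
Buyers pay Pb = 73.5 − 14 = 59.5; Q' = -233 + 6.5·73.5 = 244.75.
ΔCS = ½(196 + 244.75)(66 − 59.5) = 1432.4375; ΔPS = ½(196 + 244.75)(73.5 − 66) = 1652.8125.
Government spending = 14 × 244.75 = 3426.5.
Net change = 1432.4375 + 1652.8125 − 3426.5 = -341.25. The loss equals the DWL triangle ½·14·48.75.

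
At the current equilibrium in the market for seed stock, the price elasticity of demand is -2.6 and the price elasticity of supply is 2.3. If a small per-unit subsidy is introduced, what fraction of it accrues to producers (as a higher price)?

For a small subsidy around the equilibrium, the benefit split depends on the relative slopes, which at a point are proportional to the elasticities.
Buyer share = εs/(εs + |εd|) = 2.3/(2.3 + 2.6) = 23/49; seller share = |εd|/(εs + |εd|) = 26/49.
So producers capture 26/49 of the subsidy.

Producer share = 26/49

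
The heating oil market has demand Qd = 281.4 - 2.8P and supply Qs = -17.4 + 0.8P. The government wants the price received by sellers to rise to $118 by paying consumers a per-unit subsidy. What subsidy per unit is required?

Required subsidy s = $45 per unit

At a seller price of 118, quantity supplied is -17.4 + 0.8·118 = 77.
Buyers absorb 77 only when they pay Pb with 281.4 − 2.8·Pb = 77, i.e. Pb = 73.
s = Ps − Pb = 118 − 73 = 45.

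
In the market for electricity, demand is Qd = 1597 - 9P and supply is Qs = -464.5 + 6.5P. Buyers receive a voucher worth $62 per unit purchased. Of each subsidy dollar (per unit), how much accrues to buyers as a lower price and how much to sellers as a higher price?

Pre-subsidy: 1597 - 9P = -464.5 + 6.5P gives P* = 133, Q* = 400.
With the rebate, buyers effectively pay Pb = Ps − 62, where Ps is the price sellers receive.
Demand in terms of Ps becomes Qd = 1597 − 9(Ps − 62) = 2155 - 9Ps. Setting this equal to supply: 2155 - 9Ps = -464.5 + 6.5Ps, so Ps = 169.
Buyers pay Pb = 169 − 62 = 107; Q' = -464.5 + 6.5·169 = 634.
Buyers' price falls by P* − Pb = 133 − 107 = 26; sellers' price rises by Ps − P* = 169 − 133 = 36.

Buyers gain $26 per unit; sellers gain $36 per unit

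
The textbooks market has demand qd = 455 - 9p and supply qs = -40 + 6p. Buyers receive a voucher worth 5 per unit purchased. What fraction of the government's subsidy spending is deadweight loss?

Pre-subsidy: 455 - 9p = -40 + 6p gives p* = 33, q* = 158.
With the rebate, buyers effectively pay pb = ps − 5, where ps is the price sellers receive.
Demand in terms of ps becomes qd = 455 − 9(ps − 5) = 500 - 9ps. Setting this equal to supply: 500 - 9ps = -40 + 6ps, so ps = 36.
Buyers pay pb = 36 − 5 = 31; q' = -40 + 6·36 = 176.
ΔCS = ½(158 + 176)(33 − 31) = 334; ΔPS = ½(158 + 176)(36 − 33) = 501.
Government spending = 5 × 176 = 880.
DWL = ½ × 5 × (176 − 158) = 45; fraction = 45 / 880 = 9/176.

DWL / government spending = 9/176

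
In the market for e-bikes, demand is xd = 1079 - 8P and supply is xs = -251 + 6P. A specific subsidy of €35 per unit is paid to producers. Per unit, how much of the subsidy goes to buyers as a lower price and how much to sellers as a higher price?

Buyers gain €15 per unit; sellers gain €20 per unit

Pre-subsidy: 1079 - 8P = -251 + 6P gives P* = 95, x* = 319.
With the subsidy, sellers receive Ps = Pb + 35 for each unit, where Pb is the price buyers pay.
Supply in terms of Pb becomes xs = -251 + 6(Pb + 35) = -41 + 6Pb. Setting this equal to demand: 1079 - 8Pb = -41 + 6Pb, so Pb = 80.
Sellers receive Ps = 80 + 35 = 115; x' = 1079 − 8·80 = 439.
Buyers' price falls by P* − Pb = 95 − 80 = 15; sellers' price rises by Ps − P* = 115 − 95 = 20.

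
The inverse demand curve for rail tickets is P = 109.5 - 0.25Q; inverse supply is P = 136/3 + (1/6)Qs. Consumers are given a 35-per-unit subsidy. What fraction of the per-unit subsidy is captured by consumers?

Pre-subsidy: 109.5 - 0.25Q = 136/3 + (1/6)Q gives Q* = 154 and P* = 71.
With the rebate, buyers effectively pay Pb = Ps − 35, where Ps is the price sellers receive.
On the curves, Pb = 109.5 - 0.25Q and Ps = 136/3 + (1/6)Q; the wedge Ps − Pb = 35 gives 136/3 + (1/6)Q − (109.5 - 0.25Q) = 35, so Q' = 238.
Then Pb = 109.5 − 0.25·238 = 50 and Ps = 136/3 + (1/6)·238 = 85.
Buyers' price falls by P* − Pb = 71 − 50 = 21; sellers' price rises by Ps − P* = 85 − 71 = 14.
So consumers capture 21/35 = 0.6 of each unit of subsidy.

Consumer share = 0.6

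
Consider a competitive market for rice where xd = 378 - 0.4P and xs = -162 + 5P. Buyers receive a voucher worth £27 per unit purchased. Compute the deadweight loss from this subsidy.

Pre-subsidy: 378 - 0.4P = -162 + 5P gives P* = 100, x* = 338.
With the rebate, buyers effectively pay Pb = Ps − 27, where Ps is the price sellers receive.
Demand in terms of Ps becomes xd = 378 − 0.4(Ps − 27) = 388.8 - 0.4Ps. Setting this equal to supply: 388.8 - 0.4Ps = -162 + 5Ps, so Ps = 102.
Buyers pay Pb = 102 − 27 = 75; x' = -162 + 5·102 = 348.
The subsidy expands output by 348 − 338 = 10 past the efficient level; on those units the gap between marginal cost and willingness to pay runs from 0 up to 27.
DWL = ½ × 27 × 10 = 135.

Deadweight loss = £135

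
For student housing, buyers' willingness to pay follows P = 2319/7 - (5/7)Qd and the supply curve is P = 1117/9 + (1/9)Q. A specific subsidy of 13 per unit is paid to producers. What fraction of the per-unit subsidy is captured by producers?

Producer share = 7/52

Pre-subsidy: 2319/7 - (5/7)Q = 1117/9 + (1/9)Q gives Q* = 251 and P* = 152.
With the subsidy, sellers receive Ps = Pb + 13 for each unit, where Pb is the price buyers pay.
On the curves, Pb = 2319/7 - (5/7)Q and Ps = 1117/9 + (1/9)Q; the wedge Ps − Pb = 13 gives 1117/9 + (1/9)Q − (2319/7 - (5/7)Q) = 13, so Q' = 266.75.
Then Pb = 2319/7 − (5/7)·266.75 = 140.75 and Ps = 1117/9 + (1/9)·266.75 = 153.75.
Buyers' price falls by P* − Pb = 152 − 140.75 = 11.25; sellers' price rises by Ps − P* = 153.75 − 152 = 1.75.
So producers capture 1.75/13 = 7/52 of each unit of subsidy.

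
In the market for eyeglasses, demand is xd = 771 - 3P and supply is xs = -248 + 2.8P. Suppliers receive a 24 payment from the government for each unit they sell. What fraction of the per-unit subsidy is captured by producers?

Pre-subsidy: 771 - 3P = -248 + 2.8P gives P* = 5095/29, x* = 7074/29.
With the subsidy, sellers receive Ps = Pb + 24 for each unit, where Pb is the price buyers pay.
Supply in terms of Pb becomes xs = -248 + 2.8(Pb + 24) = -180.8 + 2.8Pb. Setting this equal to demand: 771 - 3Pb = -180.8 + 2.8Pb, so Pb = 4759/29.
Sellers receive Ps = 4759/29 + 24 = 5455/29; x' = 771 − 3·(4759/29) = 8082/29.
Buyers' price falls by P* − Pb = 5095/29 − 4759/29 = 336/29; sellers' price rises by Ps − P* = 5455/29 − 5095/29 = 360/29.
So producers capture (360/29)/24 = 15/29 of each unit of subsidy.

Producer share = 15/29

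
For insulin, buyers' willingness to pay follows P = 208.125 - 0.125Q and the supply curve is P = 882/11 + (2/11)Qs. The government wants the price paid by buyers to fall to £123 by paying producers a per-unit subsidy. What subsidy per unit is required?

At a buyer price of 123, quantity demanded is 1665 − 8·123 = 681.
Sellers supply 681 only when they receive Ps = 882/11 + (2/11)·681 = 204.
s = Ps − Pb = 204 − 123 = 81.

Required subsidy s = £81 per unit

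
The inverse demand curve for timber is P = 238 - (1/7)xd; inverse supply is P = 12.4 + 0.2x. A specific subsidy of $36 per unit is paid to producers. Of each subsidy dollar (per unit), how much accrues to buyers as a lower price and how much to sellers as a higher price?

Buyers gain $15 per unit; sellers gain $21 per unit

Pre-subsidy: 238 - (1/7)x = 12.4 + 0.2x gives x* = 658 and P* = 144.
With the subsidy, sellers receive Ps = Pb + 36 for each unit, where Pb is the price buyers pay.
On the curves, Pb = 238 - (1/7)x and Ps = 12.4 + 0.2x; the wedge Ps − Pb = 36 gives 12.4 + 0.2x − (238 - (1/7)x) = 36, so x' = 763.
Then Pb = 238 − (1/7)·763 = 129 and Ps = 12.4 + 0.2·763 = 165.
Buyers' price falls by P* − Pb = 144 − 129 = 15; sellers' price rises by Ps − P* = 165 − 144 = 21.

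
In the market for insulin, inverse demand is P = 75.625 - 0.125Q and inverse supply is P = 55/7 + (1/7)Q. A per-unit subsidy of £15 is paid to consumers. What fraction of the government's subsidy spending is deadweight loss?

DWL / government spending = 28/309

Pre-subsidy: 75.625 - 0.125Q = 55/7 + (1/7)Q gives Q* = 253 and P* = 44.
With the rebate, buyers effectively pay Pb = Ps − 15, where Ps is the price sellers receive.
On the curves, Pb = 75.625 - 0.125Q and Ps = 55/7 + (1/7)Q; the wedge Ps − Pb = 15 gives 55/7 + (1/7)Q − (75.625 - 0.125Q) = 15, so Q' = 309.
Then Pb = 75.625 − 0.125·309 = 37 and Ps = 55/7 + (1/7)·309 = 52.
ΔCS = ½(253 + 309)(44 − 37) = 1967; ΔPS = ½(253 + 309)(52 − 44) = 2248.
Government spending = 15 × 309 = 4635.
DWL = ½ × 15 × (309 − 253) = 420; fraction = 420 / 4635 = 28/309.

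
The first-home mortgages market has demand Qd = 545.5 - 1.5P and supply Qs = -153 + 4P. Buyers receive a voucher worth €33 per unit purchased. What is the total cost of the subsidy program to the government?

Pre-subsidy: 545.5 - 1.5P = -153 + 4P gives P* = 127, Q* = 355.
With the rebate, buyers effectively pay Pb = Ps − 33, where Ps is the price sellers receive.
Demand in terms of Ps becomes Qd = 545.5 − 1.5(Ps − 33) = 595 - 1.5Ps. Setting this equal to supply: 595 - 1.5Ps = -153 + 4Ps, so Ps = 136.
Buyers pay Pb = 136 − 33 = 103; Q' = -153 + 4·136 = 391.
Government outlay = subsidy × quantity = 33 × 391 = 12903.

Government cost = €12903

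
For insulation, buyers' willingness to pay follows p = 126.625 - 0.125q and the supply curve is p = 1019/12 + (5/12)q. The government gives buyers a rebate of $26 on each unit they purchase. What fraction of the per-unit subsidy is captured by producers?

Pre-subsidy: 126.625 - 0.125q = 1019/12 + (5/12)q gives q* = 77 and p* = 117.
With the rebate, buyers effectively pay pb = ps − 26, where ps is the price sellers receive.
On the curves, pb = 126.625 - 0.125q and ps = 1019/12 + (5/12)q; the wedge ps − pb = 26 gives 1019/12 + (5/12)q − (126.625 - 0.125q) = 26, so q' = 125.
Then pb = 126.625 − 0.125·125 = 111 and ps = 1019/12 + (5/12)·125 = 137.
Buyers' price falls by p* − pb = 117 − 111 = 6; sellers' price rises by ps − p* = 137 − 117 = 20.
So producers capture 20/26 = 10/13 of each unit of subsidy.

Producer share = 10/13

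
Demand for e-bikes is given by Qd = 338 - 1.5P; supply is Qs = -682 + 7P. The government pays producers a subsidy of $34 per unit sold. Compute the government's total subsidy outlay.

Government cost = $6800

Pre-subsidy: 338 - 1.5P = -682 + 7P gives P* = 120, Q* = 158.
With the subsidy, sellers receive Ps = Pb + 34 for each unit, where Pb is the price buyers pay.
Supply in terms of Pb becomes Qs = -682 + 7(Pb + 34) = -444 + 7Pb. Setting this equal to demand: 338 - 1.5Pb = -444 + 7Pb, so Pb = 92.
Sellers receive Ps = 92 + 34 = 126; Q' = 338 − 1.5·92 = 200.
Government outlay = subsidy × quantity = 34 × 200 = 6800.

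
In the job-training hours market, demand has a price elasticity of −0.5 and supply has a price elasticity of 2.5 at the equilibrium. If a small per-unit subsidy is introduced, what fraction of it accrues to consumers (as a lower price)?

For a small subsidy around the equilibrium, the benefit split depends on the relative slopes, which at a point are proportional to the elasticities.
Buyer share = εs/(εs + |εd|) = 2.5/(2.5 + 0.5) = 5/6; seller share = |εd|/(εs + |εd|) = 1/6.

Consumer share = 5/6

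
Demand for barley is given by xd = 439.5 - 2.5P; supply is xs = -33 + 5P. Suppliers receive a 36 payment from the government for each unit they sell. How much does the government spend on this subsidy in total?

Government cost = 12312

Pre-subsidy: 439.5 - 2.5P = -33 + 5P gives P* = 63, x* = 282.
With the subsidy, sellers receive Ps = Pb + 36 for each unit, where Pb is the price buyers pay.
Supply in terms of Pb becomes xs = -33 + 5(Pb + 36) = 147 + 5Pb. Setting this equal to demand: 439.5 - 2.5Pb = 147 + 5Pb, so Pb = 39.
Sellers receive Ps = 39 + 36 = 75; x' = 439.5 − 2.5·39 = 342.
Government outlay = subsidy × quantity = 36 × 342 = 12312.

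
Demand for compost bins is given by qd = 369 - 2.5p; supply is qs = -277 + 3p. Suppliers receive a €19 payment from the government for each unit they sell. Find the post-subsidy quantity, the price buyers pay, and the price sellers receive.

Pre-subsidy: 369 - 2.5p = -277 + 3p gives p* = 1292/11, q* = 829/11.
With the subsidy, sellers receive ps = pb + 19 for each unit, where pb is the price buyers pay.
Supply in terms of pb becomes qs = -277 + 3(pb + 19) = -220 + 3pb. Setting this equal to demand: 369 - 2.5pb = -220 + 3pb, so pb = 1178/11.
Sellers receive ps = 1178/11 + 19 = 1387/11; q' = 369 − 2.5·(1178/11) = 1114/11.

q' = 1114/11; buyers pay 1178/11; sellers receive 1387/11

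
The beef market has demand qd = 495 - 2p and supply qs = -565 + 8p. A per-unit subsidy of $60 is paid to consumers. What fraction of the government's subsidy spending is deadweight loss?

Pre-subsidy: 495 - 2p = -565 + 8p gives p* = 106, q* = 283.
With the rebate, buyers effectively pay pb = ps − 60, where ps is the price sellers receive.
Demand in terms of ps becomes qd = 495 − 2(ps − 60) = 615 - 2ps. Setting this equal to supply: 615 - 2ps = -565 + 8ps, so ps = 118.
Buyers pay pb = 118 − 60 = 58; q' = -565 + 8·118 = 379.
ΔCS = ½(283 + 379)(106 − 58) = 15888; ΔPS = ½(283 + 379)(118 − 106) = 3972.
Government spending = 60 × 379 = 22740.
DWL = ½ × 60 × (379 − 283) = 2880; fraction = 2880 / 22740 = 48/379.

DWL / government spending = 48/379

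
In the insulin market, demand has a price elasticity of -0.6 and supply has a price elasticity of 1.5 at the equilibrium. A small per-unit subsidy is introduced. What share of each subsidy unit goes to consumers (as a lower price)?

Consumer share = 5/7

For a small subsidy around the equilibrium, the benefit split depends on the relative slopes, which at a point are proportional to the elasticities.
Buyer share = εs/(εs + |εd|) = 1.5/(1.5 + 0.6) = 5/7; seller share = |εd|/(εs + |εd|) = 2/7.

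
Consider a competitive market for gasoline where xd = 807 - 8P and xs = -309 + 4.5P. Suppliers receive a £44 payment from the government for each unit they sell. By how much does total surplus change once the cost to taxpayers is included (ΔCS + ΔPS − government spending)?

Net change in total surplus = -£2787.84

Pre-subsidy: 807 - 8P = -309 + 4.5P gives P* = 89.28, x* = 92.76.
With the subsidy, sellers receive Ps = Pb + 44 for each unit, where Pb is the price buyers pay.
Supply in terms of Pb becomes xs = -309 + 4.5(Pb + 44) = -111 + 4.5Pb. Setting this equal to demand: 807 - 8Pb = -111 + 4.5Pb, so Pb = 73.44.
Sellers receive Ps = 73.44 + 44 = 117.44; x' = 807 − 8·73.44 = 219.48.
ΔCS = ½(92.76 + 219.48)(89.28 − 73.44) = 2472.9408; ΔPS = ½(92.76 + 219.48)(117.44 − 89.28) = 4396.3392.
Government spending = 44 × 219.48 = 9657.12.
Net change = 2472.9408 + 4396.3392 − 9657.12 = -2787.84. The loss equals the DWL triangle ½·44·126.72.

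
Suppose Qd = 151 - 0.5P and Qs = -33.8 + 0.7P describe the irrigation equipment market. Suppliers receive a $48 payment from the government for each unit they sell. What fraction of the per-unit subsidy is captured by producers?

Pre-subsidy: 151 - 0.5P = -33.8 + 0.7P gives P* = 154, Q* = 74.
With the subsidy, sellers receive Ps = Pb + 48 for each unit, where Pb is the price buyers pay.
Supply in terms of Pb becomes Qs = -33.8 + 0.7(Pb + 48) = -0.2 + 0.7Pb. Setting this equal to demand: 151 - 0.5Pb = -0.2 + 0.7Pb, so Pb = 126.
Sellers receive Ps = 126 + 48 = 174; Q' = 151 − 0.5·126 = 88.
Buyers' price falls by P* − Pb = 154 − 126 = 28; sellers' price rises by Ps − P* = 174 − 154 = 20.
So producers capture 20/48 = 5/12 of each unit of subsidy.

Producer share = 5/12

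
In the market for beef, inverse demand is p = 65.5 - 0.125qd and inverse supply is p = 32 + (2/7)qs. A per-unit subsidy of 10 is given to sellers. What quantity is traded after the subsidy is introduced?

Pre-subsidy: 65.5 - 0.125q = 32 + (2/7)q gives q* = 1876/23 and p* = 1272/23.
With the subsidy, sellers receive ps = pb + 10 for each unit, where pb is the price buyers pay.
On the curves, pb = 65.5 - 0.125q and ps = 32 + (2/7)q; the wedge ps − pb = 10 gives 32 + (2/7)q − (65.5 - 0.125q) = 10, so q' = 2436/23.
Then pb = 65.5 − 0.125·(2436/23) = 1202/23 and ps = 32 + (2/7)·(2436/23) = 1432/23.

q' = 2436/23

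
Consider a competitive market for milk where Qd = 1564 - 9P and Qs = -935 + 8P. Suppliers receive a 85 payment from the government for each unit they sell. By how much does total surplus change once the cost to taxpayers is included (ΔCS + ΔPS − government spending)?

Net change in total surplus = -15300

Pre-subsidy: 1564 - 9P = -935 + 8P gives P* = 147, Q* = 241.
With the subsidy, sellers receive Ps = Pb + 85 for each unit, where Pb is the price buyers pay.
Supply in terms of Pb becomes Qs = -935 + 8(Pb + 85) = -255 + 8Pb. Setting this equal to demand: 1564 - 9Pb = -255 + 8Pb, so Pb = 107.
Sellers receive Ps = 107 + 85 = 192; Q' = 1564 − 9·107 = 601.
ΔCS = ½(241 + 601)(147 − 107) = 16840; ΔPS = ½(241 + 601)(192 − 147) = 18945.
Government spending = 85 × 601 = 51085.
Net change = 16840 + 18945 − 51085 = -15300. The loss equals the DWL triangle ½·85·360.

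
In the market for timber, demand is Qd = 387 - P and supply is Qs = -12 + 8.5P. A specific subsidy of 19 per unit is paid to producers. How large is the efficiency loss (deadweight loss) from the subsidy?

Pre-subsidy: 387 - P = -12 + 8.5P gives P* = 42, Q* = 345.
With the subsidy, sellers receive Ps = Pb + 19 for each unit, where Pb is the price buyers pay.
Supply in terms of Pb becomes Qs = -12 + 8.5(Pb + 19) = 149.5 + 8.5Pb. Setting this equal to demand: 387 - Pb = 149.5 + 8.5Pb, so Pb = 25.
Sellers receive Ps = 25 + 19 = 44; Q' = 387 − 1·25 = 362.
The subsidy expands output by 362 − 345 = 17 past the efficient level; on those units the gap between marginal cost and willingness to pay runs from 0 up to 19.
DWL = ½ × 19 × 17 = 161.5.

Deadweight loss = 161.5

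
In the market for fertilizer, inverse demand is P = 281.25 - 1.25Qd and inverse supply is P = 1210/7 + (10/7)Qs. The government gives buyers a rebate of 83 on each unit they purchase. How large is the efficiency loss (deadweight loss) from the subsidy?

Deadweight loss = 96446/75

Pre-subsidy: 281.25 - 1.25Q = 1210/7 + (10/7)Q gives Q* = 607/15 and P* = 692/3.
With the rebate, buyers effectively pay Pb = Ps − 83, where Ps is the price sellers receive.
On the curves, Pb = 281.25 - 1.25Q and Ps = 1210/7 + (10/7)Q; the wedge Ps − Pb = 83 gives 1210/7 + (10/7)Q − (281.25 - 1.25Q) = 83, so Q' = 5359/75.
Then Pb = 281.25 − 1.25·(5359/75) = 2879/15 and Ps = 1210/7 + (10/7)·(5359/75) = 4124/15.
The subsidy expands output by 5359/75 − 607/15 = 2324/75 past the efficient level; on those units the gap between marginal cost and willingness to pay runs from 0 up to 83.
DWL = ½ × 83 × 2324/75 = 96446/75.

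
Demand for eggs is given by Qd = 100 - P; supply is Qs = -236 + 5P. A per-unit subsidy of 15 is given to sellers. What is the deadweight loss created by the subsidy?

Deadweight loss = 93.75

Pre-subsidy: 100 - P = -236 + 5P gives P* = 56, Q* = 44.
With the subsidy, sellers receive Ps = Pb + 15 for each unit, where Pb is the price buyers pay.
Supply in terms of Pb becomes Qs = -236 + 5(Pb + 15) = -161 + 5Pb. Setting this equal to demand: 100 - Pb = -161 + 5Pb, so Pb = 43.5.
Sellers receive Ps = 43.5 + 15 = 58.5; Q' = 100 − 1·43.5 = 56.5.
The subsidy expands output by 56.5 − 44 = 12.5 past the efficient level; on those units the gap between marginal cost and willingness to pay runs from 0 up to 15.
DWL = ½ × 15 × 12.5 = 93.75.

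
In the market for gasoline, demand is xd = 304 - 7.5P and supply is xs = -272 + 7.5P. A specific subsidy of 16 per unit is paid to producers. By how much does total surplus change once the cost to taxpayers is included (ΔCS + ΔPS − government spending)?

Net change in total surplus = -480

Pre-subsidy: 304 - 7.5P = -272 + 7.5P gives P* = 38.4, x* = 16.
With the subsidy, sellers receive Ps = Pb + 16 for each unit, where Pb is the price buyers pay.
Supply in terms of Pb becomes xs = -272 + 7.5(Pb + 16) = -152 + 7.5Pb. Setting this equal to demand: 304 - 7.5Pb = -152 + 7.5Pb, so Pb = 30.4.
Sellers receive Ps = 30.4 + 16 = 46.4; x' = 304 − 7.5·30.4 = 76.
ΔCS = ½(16 + 76)(38.4 − 30.4) = 368; ΔPS = ½(16 + 76)(46.4 − 38.4) = 368.
Government spending = 16 × 76 = 1216.
Net change = 368 + 368 − 1216 = -480. The loss equals the DWL triangle ½·16·60.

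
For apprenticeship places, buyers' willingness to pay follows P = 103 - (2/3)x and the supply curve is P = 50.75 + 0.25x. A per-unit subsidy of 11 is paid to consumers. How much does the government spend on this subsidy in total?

Government cost = 759

Pre-subsidy: 103 - (2/3)x = 50.75 + 0.25x gives x* = 57 and P* = 65.
With the rebate, buyers effectively pay Pb = Ps − 11, where Ps is the price sellers receive.
On the curves, Pb = 103 - (2/3)x and Ps = 50.75 + 0.25x; the wedge Ps − Pb = 11 gives 50.75 + 0.25x − (103 - (2/3)x) = 11, so x' = 69.
Then Pb = 103 − (2/3)·69 = 57 and Ps = 50.75 + 0.25·69 = 68.
Government outlay = subsidy × quantity = 11 × 69 = 759.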